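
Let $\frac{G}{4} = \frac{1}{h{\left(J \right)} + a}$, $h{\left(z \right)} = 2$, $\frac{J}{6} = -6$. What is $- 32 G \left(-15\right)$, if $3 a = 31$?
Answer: $\frac{5760}{37} \approx 155.68$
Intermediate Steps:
$J = -36$ ($J = 6 \left(-6\right) = -36$)
$a = \frac{31}{3}$ ($a = \frac{1}{3} \cdot 31 = \frac{31}{3} \approx 10.333$)
$G = \frac{12}{37}$ ($G = \frac{4}{2 + \frac{31}{3}} = \frac{4}{\frac{37}{3}} = 4 \cdot \frac{3}{37} = \frac{12}{37} \approx 0.32432$)
$- 32 G \left(-15\right) = \left(-32\right) \frac{12}{37} \left(-15\right) = \left(- \frac{384}{37}\right) \left(-15\right) = \frac{5760}{37}$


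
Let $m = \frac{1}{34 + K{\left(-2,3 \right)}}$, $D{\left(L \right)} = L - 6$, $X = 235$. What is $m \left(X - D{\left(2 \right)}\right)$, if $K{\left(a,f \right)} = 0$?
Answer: $\frac{239}{34} \approx 7.0294$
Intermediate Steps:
$D{\left(L \right)} = -6 + L$
$m = \frac{1}{34}$ ($m = \frac{1}{34 + 0} = \frac{1}{34} \approx 0.029412$)
$m \left(X - D{\left(2 \right)}\right) = \frac{235 - \left(-6 + 2\right)}{34} = \frac{235 - -4}{34} = \frac{235 + 4}{34} = \frac{1}{34} \cdot 239 = \frac{239}{34}$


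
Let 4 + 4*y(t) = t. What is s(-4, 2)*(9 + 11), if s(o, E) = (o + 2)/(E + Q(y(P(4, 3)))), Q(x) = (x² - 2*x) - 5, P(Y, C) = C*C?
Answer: 640/63 ≈ 10.159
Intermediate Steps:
P(Y, C) = C²
y(t) = -1 + t/4
Q(x) = -5 + x² - 2*x
s(o, E) = (2 + o)/(-95/16 + E) (s(o, E) = (o + 2)/(E + (-5 + (-1 + (¼)*3²)² - 2*(-1 + (¼)*3²))) = (2 + o)/(E + (-5 + (-1 + (¼)*9)² - 2*(-1 + (¼)*9))) = (2 + o)/(E + (-5 + (-1 + 9/4)² - 2*(-1 + 9/4))) = (2 + o)/(E + (-5 + (5/4)² - 2*5/4)) = (2 + o)/(E + (-5 + 25/16 - 5/2)) = (2 + o)/(E - 95/16) = (2 + o)/(-95/16 + E))
s(-4, 2)*(9 + 11) = (16*(2 - 4)/(-95 + 16*2))*(9 + 11) = (16*(-2)/(-95 + 32))*20 = (16*(-2)/(-63))*20 = (16*(-1/63)*(-2))*20 = (32/63)*20 = 640/63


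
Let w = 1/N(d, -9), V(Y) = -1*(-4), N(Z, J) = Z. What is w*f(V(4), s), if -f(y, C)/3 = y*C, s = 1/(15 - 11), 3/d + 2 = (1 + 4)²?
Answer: -23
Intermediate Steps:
d = 3/23 (d = 3/(-2 + (1 + 4)²) = 3/(-2 + 5²) = 3/(-2 + 25) = 3/23 ≈ 0.13043)
V(Y) = 4
s = ¼ (s = 1/4 = ¼ ≈ 0.25000)
f(y, C) = -3*C*y (f(y, C) = -3*y*C = -3*C*y)
w = 23/3 (w = 1/(3/23) = 23/3 ≈ 7.6667)
w*f(V(4), s) = 23*(-3*¼*4)/3 = (23/3)*(-3) = -23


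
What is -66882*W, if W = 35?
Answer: -2340870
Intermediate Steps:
-66882*W = -66882*35 = -2340870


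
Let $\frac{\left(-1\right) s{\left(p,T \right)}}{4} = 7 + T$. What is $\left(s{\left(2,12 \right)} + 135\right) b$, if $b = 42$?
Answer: $2478$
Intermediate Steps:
$s{\left(p,T \right)} = -28 - 4 T$ ($s{\left(p,T \right)} = - 4 \left(7 + T\right) = -28 - 4 T$)
$\left(s{\left(2,12 \right)} + 135\right) b = \left(\left(-28 - 48\right) + 135\right) 42 = \left(-76 + 135\right) 42 = 59 \cdot 42 = 2478$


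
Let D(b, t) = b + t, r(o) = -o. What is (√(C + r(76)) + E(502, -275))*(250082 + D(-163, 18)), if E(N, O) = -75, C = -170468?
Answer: -18745275 + 999748*I*√10659 ≈ -1.8745e+7 + 1.0322e+8*I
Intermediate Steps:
(√(C + r(76)) + E(502, -275))*(250082 + D(-163, 18)) = (√(-170468 - 1*76) - 75)*(250082 + (-163 + 18)) = (√(-170468 - 76) - 75)*(250082 - 145) = (√(-170544) - 75)*249937 = (4*I*√10659 - 75)*249937 = (-75 + 4*I*√10659)*249937 = -18745275 + 999748*I*√10659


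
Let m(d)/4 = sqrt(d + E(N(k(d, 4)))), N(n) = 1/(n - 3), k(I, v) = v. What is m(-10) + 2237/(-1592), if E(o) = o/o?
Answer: -2237/1592 + 12*I ≈ -1.4052 + 12.0*I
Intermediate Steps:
N(n) = 1/(-3 + n)
E(o) = 1
m(d) = 4*sqrt(1 + d) (m(d) = 4*sqrt(d + 1) = 4*sqrt(1 + d))
m(-10) + 2237/(-1592) = 4*sqrt(1 - 10) + 2237/(-1592) = 4*sqrt(-9) + 2237*(-1/1592) = 4*(3*I) - 2237/1592 = 12*I - 2237/1592 = -2237/1592 + 12*I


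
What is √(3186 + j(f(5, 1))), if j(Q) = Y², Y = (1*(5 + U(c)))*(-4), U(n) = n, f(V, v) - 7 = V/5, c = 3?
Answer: √4210 ≈ 64.885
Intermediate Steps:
f(V, v) = 7 + V/5
Y = -32 (Y = (1*(5 + 3))*(-4) = (1*8)*(-4) = 8*(-4) = -32)
j(Q) = 1024 (j(Q) = (-32)² = 1024)
√(3186 + j(f(5, 1))) = √(3186 + 1024) = √4210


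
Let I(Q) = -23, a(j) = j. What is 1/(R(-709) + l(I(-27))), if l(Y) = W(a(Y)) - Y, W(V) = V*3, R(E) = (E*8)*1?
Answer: -1/5718 ≈ -0.00017489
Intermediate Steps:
R(E) = 8*E (R(E) = (8*E)*1 = 8*E)
W(V) = 3*V
l(Y) = 2*Y (l(Y) = 3*Y - Y = 2*Y)
1/(R(-709) + l(I(-27))) = 1/(8*(-709) + 2*(-23)) = 1/(-5672 - 46) = 1/(-5718) = -1/5718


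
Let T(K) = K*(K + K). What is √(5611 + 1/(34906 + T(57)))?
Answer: √2404722013595/20702 ≈ 74.907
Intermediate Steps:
T(K) = 2*K² (T(K) = K*(2*K) = 2*K²)
√(5611 + 1/(34906 + T(57))) = √(5611 + 1/(34906 + 2*57²)) = √(5611 + 1/(34906 + 2*3249)) = √(5611 + 1/(34906 + 6498)) = √(5611 + 1/41404) = √(232317845/41404) = √2404722013595/20702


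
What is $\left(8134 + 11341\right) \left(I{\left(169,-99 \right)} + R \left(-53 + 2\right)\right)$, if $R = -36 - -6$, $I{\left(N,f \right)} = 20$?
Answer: $30186250$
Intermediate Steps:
$R = -30$ ($R = -36 + 6 = -30$)
$\left(8134 + 11341\right) \left(I{\left(169,-99 \right)} + R \left(-53 + 2\right)\right) = \left(8134 + 11341\right) \left(20 - 30 \left(-53 + 2\right)\right) = 19475 \left(20 - -1530\right) = 19475 \left(20 + 1530\right) = 19475 \cdot 1550 = 30186250$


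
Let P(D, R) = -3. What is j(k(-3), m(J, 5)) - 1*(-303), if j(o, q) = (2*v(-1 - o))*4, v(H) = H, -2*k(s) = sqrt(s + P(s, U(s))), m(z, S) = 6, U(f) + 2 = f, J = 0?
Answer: 295 + 4*I*sqrt(6) ≈ 295.0 + 9.798*I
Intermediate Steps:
U(f) = -2 + f
k(s) = -sqrt(-3 + s)/2 (k(s) = -sqrt(s - 3)/2 = -sqrt(-3 + s)/2)
j(o, q) = -8 - 8*o (j(o, q) = (2*(-1 - o))*4 = (-2 - 2*o)*4 = -8 - 8*o)
j(k(-3), m(J, 5)) - 1*(-303) = (-8 - (-4)*sqrt(-3 - 3)) - 1*(-303) = (-8 - (-4)*sqrt(-6)) + 303 = (-8 - (-4)*I*sqrt(6)) + 303 = (-8 + 4*I*sqrt(6)) + 303 = 295 + 4*I*sqrt(6)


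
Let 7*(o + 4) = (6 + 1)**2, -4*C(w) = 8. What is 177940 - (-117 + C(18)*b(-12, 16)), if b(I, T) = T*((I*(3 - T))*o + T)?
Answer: 193545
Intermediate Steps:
C(w) = -2 (C(w) = -1/4*8 = -2)
o = 3 (o = -4 + (6 + 1)**2/7 = -4 + (1/7)*7**2 = -4 + (1/7)*49 = -4 + 7 = 3)
b(I, T) = T*(T + 3*I*(3 - T)) (b(I, T) = T*((I*(3 - T))*3 + T) = T*(3*I*(3 - T) + T) = T*(T + 3*I*(3 - T)))
177940 - (-117 + C(18)*b(-12, 16)) = 177940 - (-117 - 32*(16 + 9*(-12) - 3*(-12)*16)) = 177940 - (-117 - 32*(16 - 108 + 576)) = 177940 - (-117 - 32*484) = 177940 - (-117 - 2*7744) = 177940 - (-117 - 15488) = 177940 - 1*(-15605) = 177940 + 15605 = 193545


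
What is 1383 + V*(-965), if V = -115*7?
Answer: 778208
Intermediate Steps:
V = -805
1383 + V*(-965) = 1383 - 805*(-965) = 1383 + 776825 = 778208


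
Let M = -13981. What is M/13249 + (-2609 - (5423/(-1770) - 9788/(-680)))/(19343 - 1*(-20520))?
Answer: -8907262243516/7945939824915 ≈ -1.1210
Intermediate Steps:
M/13249 + (-2609 - (5423/(-1770) - 9788/(-680)))/(19343 - 1*(-20520)) = -13981/13249 + (-2609 - (5423/(-1770) - 9788/(-680)))/(19343 - 1*(-20520)) = -13981*1/13249 + (-2609 - (5423*(-1/1770) - 9788*(-1/680)))/(19343 + 20520) = -13981/13249 + (-2609 - (-5423/1770 + 2447/170))/39863 = -13981/13249 + (-2609 - 1*170464/15045)*(1/39863) = -13981/13249 + (-2609 - 170464/15045)*(1/39863) = -13981/13249 - 39422869/15045*1/39863 = -13981/13249 - 39422869/599738835 = -8907262243516/7945939824915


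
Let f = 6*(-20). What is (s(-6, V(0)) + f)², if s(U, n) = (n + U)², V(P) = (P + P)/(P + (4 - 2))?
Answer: 7056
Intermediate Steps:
V(P) = 2*P/(2 + P) (V(P) = (2*P)/(P + 2) = (2*P)/(2 + P) = 2*P/(2 + P))
s(U, n) = (U + n)²
f = -120
(s(-6, V(0)) + f)² = ((-6 + 2*0/(2 + 0))² - 120)² = ((-6 + 2*0/2)² - 120)² = ((-6 + 2*0*(½))² - 120)² = ((-6 + 0)² - 120)² = ((-6)² - 120)² = (36 - 120)² = (-84)² = 7056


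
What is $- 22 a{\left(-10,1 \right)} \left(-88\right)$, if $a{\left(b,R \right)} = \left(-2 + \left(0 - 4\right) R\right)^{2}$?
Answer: $69696$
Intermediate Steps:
$a{\left(b,R \right)} = \left(-2 - 4 R\right)^{2}$
$- 22 a{\left(-10,1 \right)} \left(-88\right) = - 22 \cdot 4 \left(1 + 2 \cdot 1\right)^{2} \left(-88\right) = - 22 \cdot 4 \left(1 + 2\right)^{2} \left(-88\right) = - 22 \cdot 4 \cdot 3^{2} \left(-88\right) = - 22 \cdot 4 \cdot 9 \left(-88\right) = \left(-22\right) 36 \left(-88\right) = \left(-792\right) \left(-88\right) = 69696$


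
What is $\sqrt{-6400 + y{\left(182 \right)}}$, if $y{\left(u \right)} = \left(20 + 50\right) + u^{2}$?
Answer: $\sqrt{26794} \approx 163.69$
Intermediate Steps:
$y{\left(u \right)} = 70 + u^{2}$
$\sqrt{-6400 + y{\left(182 \right)}} = \sqrt{-6400 + \left(70 + 182^{2}\right)} = \sqrt{-6400 + \left(70 + 33124\right)} = \sqrt{-6400 + 33194} = \sqrt{26794}$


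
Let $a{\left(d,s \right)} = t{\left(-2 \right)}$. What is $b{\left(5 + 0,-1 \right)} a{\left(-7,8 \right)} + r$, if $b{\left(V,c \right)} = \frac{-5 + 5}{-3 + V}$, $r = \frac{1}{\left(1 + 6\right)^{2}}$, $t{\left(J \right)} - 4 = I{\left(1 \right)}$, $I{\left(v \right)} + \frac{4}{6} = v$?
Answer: $\frac{1}{49} \approx 0.020408$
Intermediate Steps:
$I{\left(v \right)} = - \frac{2}{3} + v$
$t{\left(J \right)} = \frac{13}{3}$ ($t{\left(J \right)} = 4 + \left(- \frac{2}{3} + 1\right) = 4 + \frac{1}{3} = \frac{13}{3}$)
$a{\left(d,s \right)} = \frac{13}{3}$
$r = \frac{1}{49}$ ($r = \frac{1}{7^{2}} = \frac{1}{49} \approx 0.020408$)
$b{\left(V,c \right)} = 0$ ($b{\left(V,c \right)} = \frac{0}{-3 + V} = 0$)
$b{\left(5 + 0,-1 \right)} a{\left(-7,8 \right)} + r = 0 \cdot \frac{13}{3} + \frac{1}{49} = 0 + \frac{1}{49} = \frac{1}{49}$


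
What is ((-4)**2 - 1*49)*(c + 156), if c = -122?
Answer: -1122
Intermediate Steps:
((-4)**2 - 1*49)*(c + 156) = ((-4)**2 - 1*49)*(-122 + 156) = (16 - 49)*34 = -33*34 = -1122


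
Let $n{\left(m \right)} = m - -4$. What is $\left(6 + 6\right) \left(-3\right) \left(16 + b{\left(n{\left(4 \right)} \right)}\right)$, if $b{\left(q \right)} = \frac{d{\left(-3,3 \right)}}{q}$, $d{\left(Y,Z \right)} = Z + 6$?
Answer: $- \frac{1233}{2} \approx -616.5$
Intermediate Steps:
$d{\left(Y,Z \right)} = 6 + Z$
$n{\left(m \right)} = 4 + m$ ($n{\left(m \right)} = m + 4 = 4 + m$)
$b{\left(q \right)} = \frac{9}{q}$ ($b{\left(q \right)} = \frac{6 + 3}{q} = \frac{9}{q}$)
$\left(6 + 6\right) \left(-3\right) \left(16 + b{\left(n{\left(4 \right)} \right)}\right) = \left(6 + 6\right) \left(-3\right) \left(16 + \frac{9}{4 + 4}\right) = 12 \left(-3\right) \left(16 + \frac{9}{8}\right) = - 36 \left(16 + 9 \cdot \frac{1}{8}\right) = - 36 \left(16 + \frac{9}{8}\right) = \left(-36\right) \frac{137}{8} = - \frac{1233}{2}$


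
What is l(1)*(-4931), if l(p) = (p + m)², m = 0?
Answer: -4931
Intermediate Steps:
l(p) = p² (l(p) = (p + 0)² = p²)
l(1)*(-4931) = 1²*(-4931) = 1*(-4931) = -4931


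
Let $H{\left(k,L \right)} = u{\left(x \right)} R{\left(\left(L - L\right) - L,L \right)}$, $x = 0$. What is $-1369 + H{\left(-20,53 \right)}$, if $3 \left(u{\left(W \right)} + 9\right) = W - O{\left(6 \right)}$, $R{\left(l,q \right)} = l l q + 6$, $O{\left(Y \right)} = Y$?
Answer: $-1639082$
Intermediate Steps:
$R{\left(l,q \right)} = 6 + q l^{2}$ ($R{\left(l,q \right)} = l^{2} q + 6 = q l^{2} + 6 = 6 + q l^{2}$)
$u{\left(W \right)} = -11 + \frac{W}{3}$ ($u{\left(W \right)} = -9 + \frac{W - 6}{3} = -9 + \frac{-6 + W}{3} = -9 + \left(-2 + \frac{W}{3}\right) = -11 + \frac{W}{3}$)
$H{\left(k,L \right)} = -66 - 11 L^{3}$ ($H{\left(k,L \right)} = \left(-11 + \frac{1}{3} \cdot 0\right) \left(6 + L \left(\left(L - L\right) - L\right)^{2}\right) = \left(-11 + 0\right) \left(6 + L \left(0 - L\right)^{2}\right) = - 11 \left(6 + L \left(- L\right)^{2}\right) = - 11 \left(6 + L L^{2}\right) = - 11 \left(6 + L^{3}\right) = -66 - 11 L^{3}$)
$-1369 + H{\left(-20,53 \right)} = -1369 - \left(66 + 11 \cdot 53^{3}\right) = -1369 - 1637713 = -1639082$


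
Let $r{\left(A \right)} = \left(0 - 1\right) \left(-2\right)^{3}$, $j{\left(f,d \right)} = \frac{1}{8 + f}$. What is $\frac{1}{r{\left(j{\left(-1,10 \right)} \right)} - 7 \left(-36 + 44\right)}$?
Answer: $- \frac{1}{48} \approx -0.020833$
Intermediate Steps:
$r{\left(A \right)} = 8$ ($r{\left(A \right)} = \left(-1\right) \left(-8\right) = 8$)
$\frac{1}{r{\left(j{\left(-1,10 \right)} \right)} - 7 \left(-36 + 44\right)} = \frac{1}{8 - 7 \left(-36 + 44\right)} = \frac{1}{8 - 56} = \frac{1}{-48} = - \frac{1}{48}$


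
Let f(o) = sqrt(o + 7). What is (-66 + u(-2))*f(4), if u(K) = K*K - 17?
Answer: -79*sqrt(11) ≈ -262.01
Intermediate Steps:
f(o) = sqrt(7 + o)
u(K) = -17 + K**2 (u(K) = K**2 - 17 = -17 + K**2)
(-66 + u(-2))*f(4) = (-66 + (-17 + (-2)**2))*sqrt(7 + 4) = (-66 + (-17 + 4))*sqrt(11) = (-66 - 13)*sqrt(11) = -79*sqrt(11)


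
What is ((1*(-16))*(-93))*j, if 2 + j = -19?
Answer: -31248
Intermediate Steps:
j = -21 (j = -2 - 19 = -21)
((1*(-16))*(-93))*j = ((1*(-16))*(-93))*(-21) = -16*(-93)*(-21) = 1488*(-21) = -31248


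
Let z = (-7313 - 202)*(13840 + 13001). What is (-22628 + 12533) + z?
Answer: -201720210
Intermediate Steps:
z = -201710115 (z = -7515*26841 = -201710115)
(-22628 + 12533) + z = (-22628 + 12533) - 201710115 = -10095 - 201710115 = -201720210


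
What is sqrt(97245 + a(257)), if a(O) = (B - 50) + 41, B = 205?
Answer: sqrt(97441) ≈ 312.16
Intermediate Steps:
a(O) = 196 (a(O) = (205 - 50) + 41 = 155 + 41 = 196)
sqrt(97245 + a(257)) = sqrt(97245 + 196) = sqrt(97441)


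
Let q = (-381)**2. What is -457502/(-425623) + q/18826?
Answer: 70396792955/8012778598 ≈ 8.7856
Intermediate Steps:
q = 145161
-457502/(-425623) + q/18826 = -457502/(-425623) + 145161/18826 = -457502*(-1/425623) + 145161*(1/18826) = 457502/425623 + 145161/18826 = 70396792955/8012778598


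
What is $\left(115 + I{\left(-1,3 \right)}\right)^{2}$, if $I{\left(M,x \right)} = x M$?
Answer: $12544$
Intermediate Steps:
$I{\left(M,x \right)} = M x$
$\left(115 + I{\left(-1,3 \right)}\right)^{2} = \left(115 - 3\right)^{2} = 112^{2} = 12544$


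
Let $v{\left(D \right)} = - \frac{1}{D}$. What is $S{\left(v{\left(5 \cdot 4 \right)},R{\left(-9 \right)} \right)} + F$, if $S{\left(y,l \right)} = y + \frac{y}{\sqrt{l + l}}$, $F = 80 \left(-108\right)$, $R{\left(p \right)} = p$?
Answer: $- \frac{172801}{20} + \frac{i \sqrt{2}}{120} \approx -8640.0 + 0.011785 i$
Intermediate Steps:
$F = -8640$
$S{\left(y,l \right)} = y + \frac{y \sqrt{2}}{2 \sqrt{l}}$ ($S{\left(y,l \right)} = y + \frac{y}{\sqrt{2 l}} = y + \frac{y}{\sqrt{2} \sqrt{l}} = y + y \frac{\sqrt{2}}{2 \sqrt{l}} = y + \frac{y \sqrt{2}}{2 \sqrt{l}}$)
$S{\left(v{\left(5 \cdot 4 \right)},R{\left(-9 \right)} \right)} + F = \left(- \frac{1}{5 \cdot 4} + \frac{- \frac{1}{5 \cdot 4} \sqrt{2}}{2 \cdot 3 i}\right) - 8640 = \left(- \frac{1}{20} + \frac{- \frac{1}{20} \sqrt{2} \left(- \frac{i}{3}\right)}{2}\right) - 8640 = \left(\left(-1\right) \frac{1}{20} + \frac{\left(-1\right) \frac{1}{20} \sqrt{2} \left(- \frac{i}{3}\right)}{2}\right) - 8640 = \left(- \frac{1}{20} + \frac{1}{2} \left(- \frac{1}{20}\right) \sqrt{2} \left(- \frac{i}{3}\right)\right) - 8640 = \left(- \frac{1}{20} + \frac{i \sqrt{2}}{120}\right) - 8640 = - \frac{172801}{20} + \frac{i \sqrt{2}}{120}$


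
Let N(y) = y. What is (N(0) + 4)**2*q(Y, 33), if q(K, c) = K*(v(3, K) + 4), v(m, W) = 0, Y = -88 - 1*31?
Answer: -7616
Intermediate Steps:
Y = -119 (Y = -88 - 31 = -119)
q(K, c) = 4*K (q(K, c) = K*(0 + 4) = K*4 = 4*K)
(N(0) + 4)**2*q(Y, 33) = (0 + 4)**2*(4*(-119)) = 4**2*(-476) = 16*(-476) = -7616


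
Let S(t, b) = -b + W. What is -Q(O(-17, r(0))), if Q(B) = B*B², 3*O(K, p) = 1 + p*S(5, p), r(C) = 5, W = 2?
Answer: 2744/27 ≈ 101.63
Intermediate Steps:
S(t, b) = 2 - b (S(t, b) = -b + 2 = 2 - b)
O(K, p) = ⅓ + p*(2 - p)/3 (O(K, p) = (1 + p*(2 - p))/3 = ⅓ + p*(2 - p)/3)
Q(B) = B³
-Q(O(-17, r(0))) = -(⅓ - ⅓*5*(-2 + 5))³ = -(⅓ - ⅓*5*3)³ = -(⅓ - 5)³ = -(-14/3)³ = -1*(-2744/27) = 2744/27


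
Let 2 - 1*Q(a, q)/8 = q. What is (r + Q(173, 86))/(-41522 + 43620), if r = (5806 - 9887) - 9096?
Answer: -13849/2098 ≈ -6.6011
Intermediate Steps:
Q(a, q) = 16 - 8*q
r = -13177 (r = -4081 - 9096 = -13177)
(r + Q(173, 86))/(-41522 + 43620) = (-13177 + (16 - 8*86))/(-41522 + 43620) = (-13177 + (16 - 688))/2098 = (-13177 - 672)*(1/2098) = -13849*1/2098 = -13849/2098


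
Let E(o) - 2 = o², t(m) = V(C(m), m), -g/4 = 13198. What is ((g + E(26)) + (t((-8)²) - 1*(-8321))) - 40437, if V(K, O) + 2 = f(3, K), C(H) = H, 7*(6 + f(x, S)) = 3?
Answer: -589663/7 ≈ -84238.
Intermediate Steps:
f(x, S) = -39/7 (f(x, S) = -6 + (⅐)*3 = -6 + 3/7 = -39/7)
g = -52792 (g = -4*13198 = -52792)
V(K, O) = -53/7 (V(K, O) = -2 - 39/7 = -53/7)
t(m) = -53/7
E(o) = 2 + o²
((g + E(26)) + (t((-8)²) - 1*(-8321))) - 40437 = ((-52792 + (2 + 26²)) + (-53/7 - 1*(-8321))) - 40437 = ((-52792 + (2 + 676)) + (-53/7 + 8321)) - 40437 = ((-52792 + 678) + 58194/7) - 40437 = (-52114 + 58194/7) - 40437 = -306604/7 - 40437 = -589663/7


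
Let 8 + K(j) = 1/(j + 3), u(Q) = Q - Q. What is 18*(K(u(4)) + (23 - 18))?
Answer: -48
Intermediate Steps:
u(Q) = 0
K(j) = -8 + 1/(3 + j) (K(j) = -8 + 1/(j + 3) = -8 + 1/(3 + j))
18*(K(u(4)) + (23 - 18)) = 18*((-23 - 8*0)/(3 + 0) + (23 - 18)) = 18*((-23 + 0)/3 + 5) = 18*((⅓)*(-23) + 5) = 18*(-23/3 + 5) = 18*(-8/3) = -48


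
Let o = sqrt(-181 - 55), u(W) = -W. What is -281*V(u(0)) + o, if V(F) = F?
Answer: 2*I*sqrt(59) ≈ 15.362*I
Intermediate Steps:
o = 2*I*sqrt(59) (o = sqrt(-236) = 2*I*sqrt(59) ≈ 15.362*I)
-281*V(u(0)) + o = -(-281)*0 + 2*I*sqrt(59) = -281*0 + 2*I*sqrt(59) = 0 + 2*I*sqrt(59) = 2*I*sqrt(59)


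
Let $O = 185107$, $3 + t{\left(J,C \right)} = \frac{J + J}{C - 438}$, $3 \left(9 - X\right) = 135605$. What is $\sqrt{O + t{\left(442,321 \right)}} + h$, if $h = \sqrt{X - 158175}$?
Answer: $\frac{2 \sqrt{416467}}{3} + \frac{i \sqrt{1830309}}{3} \approx 430.23 + 450.96 i$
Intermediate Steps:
$X = - \frac{135578}{3}$ ($X = 9 - \frac{135605}{3} = - \frac{135578}{3} \approx -45193.0$)
$t{\left(J,C \right)} = -3 + \frac{2 J}{-438 + C}$ ($t{\left(J,C \right)} = -3 + \frac{J + J}{C - 438} = -3 + \frac{2 J}{-438 + C}$)
$h = \frac{i \sqrt{1830309}}{3}$ ($h = \sqrt{- \frac{135578}{3} - 158175} = \sqrt{- \frac{610103}{3}} = \frac{i \sqrt{1830309}}{3} \approx 450.96 i$)
$\sqrt{O + t{\left(442,321 \right)}} + h = \sqrt{185107 + \frac{1314 - 963 + 2 \cdot 442}{-438 + 321}} + \frac{i \sqrt{1830309}}{3} = \sqrt{185107 + \frac{1314 - 963 + 884}{-117}} + \frac{i \sqrt{1830309}}{3} = \sqrt{185107 - \frac{95}{9}} + \frac{i \sqrt{1830309}}{3} = \sqrt{\frac{1665868}{9}} + \frac{i \sqrt{1830309}}{3} = \frac{2 \sqrt{416467}}{3} + \frac{i \sqrt{1830309}}{3}$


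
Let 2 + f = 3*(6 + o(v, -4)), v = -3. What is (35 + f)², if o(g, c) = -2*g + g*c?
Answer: 11025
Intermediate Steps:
o(g, c) = -2*g + c*g
f = 70 (f = -2 + 3*(6 - 3*(-2 - 4)) = -2 + 3*(6 - 3*(-6)) = -2 + 3*(6 + 18) = -2 + 3*24 = -2 + 72 = 70)
(35 + f)² = (35 + 70)² = 105² = 11025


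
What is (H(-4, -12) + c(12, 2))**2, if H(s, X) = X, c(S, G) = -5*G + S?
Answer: 100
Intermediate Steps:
c(S, G) = S - 5*G
(H(-4, -12) + c(12, 2))**2 = (-12 + (12 - 5*2))**2 = (-12 + (12 - 10))**2 = (-12 + 2)**2 = (-10)**2 = 100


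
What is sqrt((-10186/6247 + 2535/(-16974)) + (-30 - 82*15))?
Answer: I*sqrt(1576349448379786938)/35345526 ≈ 35.522*I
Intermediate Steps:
sqrt((-10186/6247 + 2535/(-16974)) + (-30 - 82*15)) = sqrt((-10186*1/6247 + 2535*(-1/16974)) + (-30 - 1230)) = sqrt((-10186/6247 - 845/5658) - 1260) = sqrt(-62911103/35345526 - 1260) = sqrt(-44598273863/35345526) = I*sqrt(1576349448379786938)/35345526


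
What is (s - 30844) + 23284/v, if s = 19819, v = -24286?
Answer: -133888217/12143 ≈ -11026.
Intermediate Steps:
(s - 30844) + 23284/v = (19819 - 30844) + 23284/(-24286) = -11025 + 23284*(-1/24286) = -11025 - 11642/12143 = -133888217/12143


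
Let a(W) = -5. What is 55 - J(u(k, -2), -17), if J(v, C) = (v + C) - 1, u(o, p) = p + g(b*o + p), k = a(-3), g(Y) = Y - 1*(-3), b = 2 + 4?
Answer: 104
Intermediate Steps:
b = 6
g(Y) = 3 + Y (g(Y) = Y + 3 = 3 + Y)
k = -5
u(o, p) = 3 + 2*p + 6*o (u(o, p) = p + (3 + (6*o + p)) = p + (3 + (p + 6*o)) = p + (3 + p + 6*o) = 3 + 2*p + 6*o)
J(v, C) = -1 + C + v (J(v, C) = (C + v) - 1 = -1 + C + v)
55 - J(u(k, -2), -17) = 55 - (-1 - 17 + (3 + 2*(-2) + 6*(-5))) = 55 - (-1 - 17 + (3 - 4 - 30)) = 55 - (-1 - 17 - 31) = 55 - 1*(-49) = 55 + 49 = 104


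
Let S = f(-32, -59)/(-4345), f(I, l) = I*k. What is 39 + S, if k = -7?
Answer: 169231/4345 ≈ 38.948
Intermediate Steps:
f(I, l) = -7*I (f(I, l) = I*(-7) = -7*I)
S = -224/4345 (S = -7*(-32)/(-4345) = 224*(-1/4345) = -224/4345 ≈ -0.051553)
39 + S = 39 - 224/4345 = 169231/4345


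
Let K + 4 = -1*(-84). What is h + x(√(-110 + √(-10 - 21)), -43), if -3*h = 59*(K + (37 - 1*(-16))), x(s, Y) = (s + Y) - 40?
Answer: -8096/3 + √(-110 + I*√31) ≈ -2698.4 + 10.491*I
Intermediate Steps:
x(s, Y) = -40 + Y + s (x(s, Y) = (Y + s) - 40 = -40 + Y + s)
K = 80 (K = -4 - 1*(-84) = -4 + 84 = 80)
h = -7847/3 (h = -59*(80 + (37 - 1*(-16)))/3 = -59*(80 + (37 + 16))/3 = -59*(80 + 53)/3 = -59*133/3 = -⅓*7847 = -7847/3 ≈ -2615.7)
h + x(√(-110 + √(-10 - 21)), -43) = -7847/3 + (-40 - 43 + √(-110 + √(-10 - 21))) = -7847/3 + (-40 - 43 + √(-110 + √(-31))) = -7847/3 + (-40 - 43 + √(-110 + I*√31)) = -7847/3 + (-83 + √(-110 + I*√31)) = -8096/3 + √(-110 + I*√31)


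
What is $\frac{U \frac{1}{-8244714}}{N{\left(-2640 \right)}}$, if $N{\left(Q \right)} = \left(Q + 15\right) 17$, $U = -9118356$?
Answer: $- \frac{1519726}{61320060375} \approx -2.4784 \cdot 10^{-5}$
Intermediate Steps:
$N{\left(Q \right)} = 255 + 17 Q$ ($N{\left(Q \right)} = \left(15 + Q\right) 17 = 255 + 17 Q$)
$\frac{U \frac{1}{-8244714}}{N{\left(-2640 \right)}} = \frac{\left(-9118356\right) \frac{1}{-8244714}}{255 + 17 \left(-2640\right)} = \frac{\left(-9118356\right) \left(- \frac{1}{8244714}\right)}{255 - 44880} = \frac{1519726}{1374119 \left(-44625\right)} = \frac{1519726}{1374119} \left(- \frac{1}{44625}\right) = - \frac{1519726}{61320060375}$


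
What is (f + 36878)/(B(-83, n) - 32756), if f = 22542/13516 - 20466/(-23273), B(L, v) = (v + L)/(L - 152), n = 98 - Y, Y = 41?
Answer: -1363125289606805/1210675669842156 ≈ -1.1259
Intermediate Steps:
n = 57 (n = 98 - 1*41 = 98 - 41 = 57)
B(L, v) = (L + v)/(-152 + L)
f = 400619211/157278934 (f = 22542*(1/13516) - 20466*(-1/23273) = 11271/6758 + 20466/23273 = 400619211/157278934 ≈ 2.5472)
(f + 36878)/(B(-83, n) - 32756) = (400619211/157278934 + 36878)/((-83 + 57)/(-152 - 83) - 32756) = 5800533147263/(157278934*(-26/(-235) - 32756)) = 5800533147263/(157278934*(-1/235*(-26) - 32756)) = 5800533147263/(157278934*(26/235 - 32756)) = 5800533147263/(157278934*(-7697634/235)) = (5800533147263/157278934)*(-235/7697634) = -1363125289606805/1210675669842156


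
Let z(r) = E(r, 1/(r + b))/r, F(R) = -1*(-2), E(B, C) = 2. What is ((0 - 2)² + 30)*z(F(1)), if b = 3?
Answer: 34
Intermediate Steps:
F(R) = 2
z(r) = 2/r
((0 - 2)² + 30)*z(F(1)) = ((0 - 2)² + 30)*(2/2) = ((-2)² + 30)*(2*(½)) = (4 + 30)*1 = 34*1 = 34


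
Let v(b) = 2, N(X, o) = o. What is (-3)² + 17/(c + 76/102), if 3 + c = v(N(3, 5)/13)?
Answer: -750/13 ≈ -57.692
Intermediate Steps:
c = -1 (c = -3 + 2 = -1)
(-3)² + 17/(c + 76/102) = (-3)² + 17/(-1 + 76/102) = 9 + 17/(-1 + 76*(1/102)) = 9 + 17/(-1 + 38/51) = 9 + 17/(-13/51) = 9 - 51/13*17 = 9 - 867/13 = -750/13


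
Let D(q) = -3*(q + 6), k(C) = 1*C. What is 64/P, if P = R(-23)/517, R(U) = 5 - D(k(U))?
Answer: -16544/23 ≈ -719.30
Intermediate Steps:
k(C) = C
D(q) = -18 - 3*q (D(q) = -3*(6 + q) = -18 - 3*q)
R(U) = 23 + 3*U (R(U) = 5 - (-18 - 3*U) = 5 + (18 + 3*U) = 23 + 3*U)
P = -46/517 (P = (23 + 3*(-23))/517 = (23 - 69)*(1/517) = -46*1/517 = -46/517 ≈ -0.088975)
64/P = 64/(-46/517) = 64*(-517/46) = -16544/23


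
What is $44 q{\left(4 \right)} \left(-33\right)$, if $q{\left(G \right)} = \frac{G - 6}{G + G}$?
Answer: $363$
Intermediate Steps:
$q{\left(G \right)} = \frac{-6 + G}{2 G}$
$44 q{\left(4 \right)} \left(-33\right) = 44 \frac{-6 + 4}{2 \cdot 4} \left(-33\right) = 44 \cdot \frac{1}{2} \cdot \frac{1}{4} \left(-2\right) \left(-33\right) = 44 \left(- \frac{1}{4}\right) \left(-33\right) = \left(-11\right) \left(-33\right) = 363$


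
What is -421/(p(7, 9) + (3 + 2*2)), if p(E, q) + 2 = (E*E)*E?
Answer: -421/348 ≈ -1.2098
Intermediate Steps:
p(E, q) = -2 + E**3 (p(E, q) = -2 + (E*E)*E = -2 + E**2*E = -2 + E**3)
-421/(p(7, 9) + (3 + 2*2)) = -421/((-2 + 7**3) + (3 + 2*2)) = -421/((-2 + 343) + (3 + 4)) = -421/(341 + 7) = -421/348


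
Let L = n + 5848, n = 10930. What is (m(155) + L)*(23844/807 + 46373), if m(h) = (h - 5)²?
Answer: 490279190230/269 ≈ 1.8226e+9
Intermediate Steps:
m(h) = (-5 + h)²
L = 16778 (L = 10930 + 5848 = 16778)
(m(155) + L)*(23844/807 + 46373) = ((-5 + 155)² + 16778)*(23844/807 + 46373) = (150² + 16778)*(23844*(1/807) + 46373) = (22500 + 16778)*(7948/269 + 46373) = 39278*(12482285/269) = 490279190230/269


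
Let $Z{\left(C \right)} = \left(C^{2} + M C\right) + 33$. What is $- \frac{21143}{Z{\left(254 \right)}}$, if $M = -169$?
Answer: $- \frac{21143}{21623} \approx -0.9778$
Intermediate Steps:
$Z{\left(C \right)} = 33 + C^{2} - 169 C$ ($Z{\left(C \right)} = \left(C^{2} - 169 C\right) + 33 = 33 + C^{2} - 169 C$)
$- \frac{21143}{Z{\left(254 \right)}} = - \frac{21143}{33 + 254^{2} - 42926} = - \frac{21143}{33 + 64516 - 42926} = - \frac{21143}{21623}$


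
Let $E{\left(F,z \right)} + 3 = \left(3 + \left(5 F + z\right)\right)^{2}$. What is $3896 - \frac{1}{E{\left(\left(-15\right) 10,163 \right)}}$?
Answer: $\frac{1328742487}{341053} \approx 3896.0$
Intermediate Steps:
$E{\left(F,z \right)} = -3 + \left(3 + z + 5 F\right)^{2}$ ($E{\left(F,z \right)} = -3 + \left(3 + \left(5 F + z\right)\right)^{2} = -3 + \left(3 + \left(z + 5 F\right)\right)^{2} = -3 + \left(3 + z + 5 F\right)^{2}$)
$3896 - \frac{1}{E{\left(\left(-15\right) 10,163 \right)}} = 3896 - \frac{1}{-3 + \left(3 + 163 + 5 \left(\left(-15\right) 10\right)\right)^{2}} = 3896 - \frac{1}{-3 + \left(3 + 163 + 5 \left(-150\right)\right)^{2}} = 3896 - \frac{1}{-3 + \left(3 + 163 - 750\right)^{2}} = 3896 - \frac{1}{-3 + \left(-584\right)^{2}} = 3896 - \frac{1}{-3 + 341056} = 3896 - \frac{1}{341053} = \frac{1328742487}{341053}$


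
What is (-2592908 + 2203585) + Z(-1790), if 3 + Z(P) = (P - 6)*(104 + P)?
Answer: 2638730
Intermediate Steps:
Z(P) = -3 + (-6 + P)*(104 + P) (Z(P) = -3 + (P - 6)*(104 + P) = -3 + (-6 + P)*(104 + P))
(-2592908 + 2203585) + Z(-1790) = (-2592908 + 2203585) + (-627 + (-1790)² + 98*(-1790)) = -389323 + (-627 + 3204100 - 175420) = -389323 + 3028053 = 2638730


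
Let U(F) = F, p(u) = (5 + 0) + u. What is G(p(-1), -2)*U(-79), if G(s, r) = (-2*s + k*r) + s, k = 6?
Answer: 1264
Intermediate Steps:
p(u) = 5 + u
G(s, r) = -s + 6*r (G(s, r) = (-2*s + 6*r) + s = -s + 6*r)
G(p(-1), -2)*U(-79) = (-(5 - 1) + 6*(-2))*(-79) = (-1*4 - 12)*(-79) = (-4 - 12)*(-79) = -16*(-79) = 1264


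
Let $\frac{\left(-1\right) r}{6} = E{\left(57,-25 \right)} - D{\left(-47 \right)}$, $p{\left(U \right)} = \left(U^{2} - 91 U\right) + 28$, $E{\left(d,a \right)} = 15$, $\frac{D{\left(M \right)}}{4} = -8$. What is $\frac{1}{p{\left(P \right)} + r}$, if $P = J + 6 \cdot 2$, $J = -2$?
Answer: $- \frac{1}{1064} \approx -0.00093985$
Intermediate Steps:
$D{\left(M \right)} = -32$ ($D{\left(M \right)} = 4 \left(-8\right) = -32$)
$P = 10$ ($P = -2 + 6 \cdot 2 = -2 + 12 = 10$)
$p{\left(U \right)} = 28 + U^{2} - 91 U$
$r = -282$ ($r = - 6 \left(15 - -32\right) = - 6 \left(15 + 32\right) = \left(-6\right) 47 = -282$)
$\frac{1}{p{\left(P \right)} + r} = \frac{1}{\left(28 + 10^{2} - 910\right) - 282} = \frac{1}{\left(28 + 100 - 910\right) - 282} = \frac{1}{-782 - 282} = \frac{1}{-1064} = - \frac{1}{1064}$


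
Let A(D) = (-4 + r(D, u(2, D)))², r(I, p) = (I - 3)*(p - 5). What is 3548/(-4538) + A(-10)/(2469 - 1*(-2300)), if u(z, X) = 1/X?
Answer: 34644101/1082086100 ≈ 0.032016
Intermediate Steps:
u(z, X) = 1/X
r(I, p) = (-5 + p)*(-3 + I) (r(I, p) = (-3 + I)*(-5 + p) = (-5 + p)*(-3 + I))
A(D) = (12 - 5*D - 3/D)² (A(D) = (-4 + (15 - 5*D - 3/D + D/D))² = (-4 + (15 - 5*D - 3/D + 1))² = (-4 + (16 - 5*D - 3/D))² = (12 - 5*D - 3/D)²)
3548/(-4538) + A(-10)/(2469 - 1*(-2300)) = 3548/(-4538) + ((3 - 10*(-12 + 5*(-10)))²/(-10)²)/(2469 - 1*(-2300)) = 3548*(-1/4538) + ((3 - 10*(-12 - 50))²/100)/(2469 + 2300) = -1774/2269 + ((3 - 10*(-62))²/100)/4769 = -1774/2269 + ((3 + 620)²/100)*(1/4769) = -1774/2269 + ((1/100)*623²)*(1/4769) = -1774/2269 + ((1/100)*388129)*(1/4769) = -1774/2269 + (388129/100)*(1/4769) = -1774/2269 + 388129/476900 = 34644101/1082086100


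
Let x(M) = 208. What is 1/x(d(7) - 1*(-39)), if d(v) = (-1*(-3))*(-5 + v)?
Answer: 1/208 ≈ 0.0048077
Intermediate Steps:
d(v) = -15 + 3*v (d(v) = 3*(-5 + v) = -15 + 3*v)
1/x(d(7) - 1*(-39)) = 1/208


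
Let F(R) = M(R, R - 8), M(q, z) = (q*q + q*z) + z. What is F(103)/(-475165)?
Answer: -20489/475165 ≈ -0.043120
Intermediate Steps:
M(q, z) = z + q**2 + q*z (M(q, z) = (q**2 + q*z) + z = z + q**2 + q*z)
F(R) = -8 + R + R**2 + R*(-8 + R) (F(R) = (R - 8) + R**2 + R*(R - 8) = (-8 + R) + R**2 + R*(-8 + R) = -8 + R + R**2 + R*(-8 + R))
F(103)/(-475165) = (-8 - 7*103 + 2*103**2)/(-475165) = (-8 - 721 + 2*10609)*(-1/475165) = (-8 - 721 + 21218)*(-1/475165) = 20489*(-1/475165) = -20489/475165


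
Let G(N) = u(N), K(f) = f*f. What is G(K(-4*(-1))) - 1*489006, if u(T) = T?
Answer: -488990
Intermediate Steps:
K(f) = f²
G(N) = N
G(K(-4*(-1))) - 1*489006 = (-4*(-1))² - 1*489006 = 4² - 489006 = 16 - 489006 = -488990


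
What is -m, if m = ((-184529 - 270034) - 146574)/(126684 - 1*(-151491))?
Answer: 200379/92725 ≈ 2.1610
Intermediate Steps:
m = -200379/92725 (m = (-454563 - 146574)/(126684 + 151491) = -601137/278175 = -601137*1/278175 = -200379/92725 ≈ -2.1610)
-m = -1*(-200379/92725) = 200379/92725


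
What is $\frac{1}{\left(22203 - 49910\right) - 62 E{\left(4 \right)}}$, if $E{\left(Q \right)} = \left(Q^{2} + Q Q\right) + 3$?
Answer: $- \frac{1}{29877} \approx -3.3471 \cdot 10^{-5}$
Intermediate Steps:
$E{\left(Q \right)} = 3 + 2 Q^{2}$ ($E{\left(Q \right)} = \left(Q^{2} + Q^{2}\right) + 3 = 2 Q^{2} + 3 = 3 + 2 Q^{2}$)
$\frac{1}{\left(22203 - 49910\right) - 62 E{\left(4 \right)}} = \frac{1}{\left(22203 - 49910\right) - 62 \left(3 + 2 \cdot 4^{2}\right)} = \frac{1}{-27707 - 62 \left(3 + 2 \cdot 16\right)} = \frac{1}{-27707 - 62 \left(3 + 32\right)} = \frac{1}{-27707 - 2170} = \frac{1}{-29877} = - \frac{1}{29877}$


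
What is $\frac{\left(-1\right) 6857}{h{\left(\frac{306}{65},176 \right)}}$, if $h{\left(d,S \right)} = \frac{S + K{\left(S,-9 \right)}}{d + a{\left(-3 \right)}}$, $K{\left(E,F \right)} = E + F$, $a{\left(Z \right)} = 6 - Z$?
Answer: $- \frac{6109587}{22295} \approx -274.03$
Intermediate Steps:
$h{\left(d,S \right)} = \frac{-9 + 2 S}{9 + d}$ ($h{\left(d,S \right)} = \frac{S + \left(S - 9\right)}{d + \left(6 - -3\right)} = \frac{S + \left(-9 + S\right)}{d + \left(6 + 3\right)} = \frac{-9 + 2 S}{d + 9} = \frac{-9 + 2 S}{9 + d}$)
$\frac{\left(-1\right) 6857}{h{\left(\frac{306}{65},176 \right)}} = \frac{\left(-1\right) 6857}{\frac{1}{9 + \frac{306}{65}} \left(-9 + 2 \cdot 176\right)} = - \frac{6857}{\frac{1}{9 + 306 \cdot \frac{1}{65}} \left(-9 + 352\right)} = - \frac{6857}{\frac{1}{9 + \frac{306}{65}} \cdot 343} = - \frac{6857}{\frac{1}{\frac{891}{65}} \cdot 343} = - \frac{6857}{\frac{65}{891} \cdot 343} = - \frac{6857}{\frac{22295}{891}} = \left(-6857\right) \frac{891}{22295} = - \frac{6109587}{22295}$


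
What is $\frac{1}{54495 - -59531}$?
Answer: $\frac{1}{114026} \approx 8.7699 \cdot 10^{-6}$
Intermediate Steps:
$\frac{1}{54495 - -59531} = \frac{1}{54495 + 59531} = \frac{1}{114026}$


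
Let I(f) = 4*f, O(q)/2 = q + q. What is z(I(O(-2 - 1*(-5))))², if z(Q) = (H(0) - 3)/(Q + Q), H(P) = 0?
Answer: 1/1024 ≈ 0.00097656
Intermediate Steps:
O(q) = 4*q (O(q) = 2*(q + q) = 2*(2*q) = 4*q)
z(Q) = -3/(2*Q) (z(Q) = (0 - 3)/(Q + Q) = -3*1/(2*Q) = -3/(2*Q))
z(I(O(-2 - 1*(-5))))² = (-3*1/(16*(-2 - 1*(-5)))/2)² = (-3*1/(16*(-2 + 5))/2)² = (-3/(2*(4*(4*3))))² = (-3/(2*(4*12)))² = (-3/2/48)² = (-3/2*1/48)² = (-1/32)² = 1/1024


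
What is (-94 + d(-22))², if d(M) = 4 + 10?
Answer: 6400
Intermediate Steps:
d(M) = 14
(-94 + d(-22))² = (-94 + 14)² = (-80)² = 6400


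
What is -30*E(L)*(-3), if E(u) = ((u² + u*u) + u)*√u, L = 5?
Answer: 4950*√5 ≈ 11069.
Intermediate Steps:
E(u) = √u*(u + 2*u²) (E(u) = ((u² + u²) + u)*√u = (2*u² + u)*√u = (u + 2*u²)*√u = √u*(u + 2*u²))
-30*E(L)*(-3) = -30*5^(3/2)*(1 + 2*5)*(-3) = -30*5*√5*(1 + 10)*(-3) = -30*5*√5*11*(-3) = -1650*√5*(-3) = 4950*√5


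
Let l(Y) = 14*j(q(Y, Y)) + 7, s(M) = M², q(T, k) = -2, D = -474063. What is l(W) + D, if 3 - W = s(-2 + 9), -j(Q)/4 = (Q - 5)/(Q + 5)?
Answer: -1421776/3 ≈ -4.7393e+5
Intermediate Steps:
j(Q) = -4*(-5 + Q)/(5 + Q) (j(Q) = -4*(Q - 5)/(Q + 5) = -4*(-5 + Q)/(5 + Q))
W = -46 (W = 3 - (-2 + 9)² = 3 - 1*7² = 3 - 1*49 = 3 - 49 = -46)
l(Y) = 413/3 (l(Y) = 14*(4*(5 - 1*(-2))/(5 - 2)) + 7 = 14*(4*(5 + 2)/3) + 7 = 14*(4*(⅓)*7) + 7 = 14*(28/3) + 7 = 392/3 + 7 = 413/3)
l(W) + D = 413/3 - 474063 = -1421776/3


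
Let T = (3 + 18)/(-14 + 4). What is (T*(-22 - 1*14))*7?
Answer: 2646/5 ≈ 529.20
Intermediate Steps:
T = -21/10 (T = 21/(-10) = 21*(-⅒) = -21/10 ≈ -2.1000)
(T*(-22 - 1*14))*7 = -21*(-22 - 1*14)/10*7 = -21*(-22 - 14)/10*7 = -21/10*(-36)*7 = (378/5)*7 = 2646/5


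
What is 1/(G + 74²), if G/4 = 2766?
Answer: 1/16540 ≈ 6.0459e-5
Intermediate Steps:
G = 11064 (G = 4*2766 = 11064)
1/(G + 74²) = 1/(11064 + 74²) = 1/(11064 + 5476) = 1/16540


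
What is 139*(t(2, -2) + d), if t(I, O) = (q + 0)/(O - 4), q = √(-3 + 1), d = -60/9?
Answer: -2780/3 - 139*I*√2/6 ≈ -926.67 - 32.763*I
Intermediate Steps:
d = -20/3 (d = -60*⅑ = -20/3 ≈ -6.6667)
q = I*√2 (q = √(-2) = I*√2 ≈ 1.4142*I)
t(I, O) = I*√2/(-4 + O) (t(I, O) = (I*√2 + 0)/(O - 4) = (I*√2)/(-4 + O) = I*√2/(-4 + O))
139*(t(2, -2) + d) = 139*(I*√2/(-4 - 2) - 20/3) = 139*(I*√2/(-6) - 20/3) = 139*(I*√2*(-⅙) - 20/3) = 139*(-I*√2/6 - 20/3) = 139*(-20/3 - I*√2/6) = -2780/3 - 139*I*√2/6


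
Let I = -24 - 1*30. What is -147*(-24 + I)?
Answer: 11466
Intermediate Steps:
I = -54 (I = -24 - 30 = -54)
-147*(-24 + I) = -147*(-24 - 54) = -147*(-78) = 11466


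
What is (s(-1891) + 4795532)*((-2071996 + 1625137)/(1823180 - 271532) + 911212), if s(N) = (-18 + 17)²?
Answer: 322871780251365741/73888 ≈ 4.3697e+12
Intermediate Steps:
s(N) = 1 (s(N) = (-1)² = 1)
(s(-1891) + 4795532)*((-2071996 + 1625137)/(1823180 - 271532) + 911212) = (1 + 4795532)*((-2071996 + 1625137)/(1823180 - 271532) + 911212) = 4795533*(-446859/1551648 + 911212) = 4795533*(-446859*1/1551648 + 911212) = 4795533*(-21279/73888 + 911212) = 4795533*(67327610977/73888) = 322871780251365741/73888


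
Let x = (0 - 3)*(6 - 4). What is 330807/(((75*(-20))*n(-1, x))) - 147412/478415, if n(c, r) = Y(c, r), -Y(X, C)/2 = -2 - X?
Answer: -10580351127/95683000 ≈ -110.58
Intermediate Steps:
Y(X, C) = 4 + 2*X (Y(X, C) = -2*(-2 - X) = 4 + 2*X)
x = -6 (x = -3*2 = -6)
n(c, r) = 4 + 2*c
330807/(((75*(-20))*n(-1, x))) - 147412/478415 = 330807/(((75*(-20))*(4 + 2*(-1)))) - 147412/478415 = 330807/((-1500*(4 - 2))) - 147412*1/478415 = 330807/((-1500*2)) - 147412/478415 = 330807/(-3000) - 147412/478415 = 330807*(-1/3000) - 147412/478415 = -110269/1000 - 147412/478415 = -10580351127/95683000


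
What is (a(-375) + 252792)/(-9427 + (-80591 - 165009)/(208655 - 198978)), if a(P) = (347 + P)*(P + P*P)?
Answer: 35555310816/91470679 ≈ 388.71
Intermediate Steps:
a(P) = (347 + P)*(P + P²)
(a(-375) + 252792)/(-9427 + (-80591 - 165009)/(208655 - 198978)) = (-375*(347 + (-375)² + 348*(-375)) + 252792)/(-9427 + (-80591 - 165009)/(208655 - 198978)) = (-375*(347 + 140625 - 130500) + 252792)/(-9427 - 245600/9677) = (-375*10472 + 252792)/(-9427 - 245600*1/9677) = (-3927000 + 252792)/(-9427 - 245600/9677) = -3674208/(-91470679/9677) = -3674208*(-9677/91470679) = 35555310816/91470679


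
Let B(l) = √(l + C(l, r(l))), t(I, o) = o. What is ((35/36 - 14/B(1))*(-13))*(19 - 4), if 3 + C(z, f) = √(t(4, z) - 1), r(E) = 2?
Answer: -2275/12 - 1365*I*√2 ≈ -189.58 - 1930.4*I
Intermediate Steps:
C(z, f) = -3 + √(-1 + z) (C(z, f) = -3 + √(z - 1) = -3 + √(-1 + z))
B(l) = √(-3 + l + √(-1 + l)) (B(l) = √(l + (-3 + √(-1 + l))) = √(-3 + l + √(-1 + l)))
((35/36 - 14/B(1))*(-13))*(19 - 4) = ((35/36 - 14/√(-3 + 1 + √(-1 + 1)))*(-13))*(19 - 4) = ((35*(1/36) - 14/√(-3 + 1 + √0))*(-13))*15 = ((35/36 - 14/√(-3 + 1 + 0))*(-13))*15 = ((35/36 - 14*(-I*√2/2))*(-13))*15 = ((35/36 - (-7)*I*√2)*(-13))*15 = ((35/36 + 7*I*√2)*(-13))*15 = (-455/36 - 91*I*√2)*15 = -2275/12 - 1365*I*√2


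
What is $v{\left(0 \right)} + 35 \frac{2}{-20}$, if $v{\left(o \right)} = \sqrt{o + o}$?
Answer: $- \frac{7}{2} \approx -3.5$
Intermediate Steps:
$v{\left(o \right)} = \sqrt{2} \sqrt{o}$ ($v{\left(o \right)} = \sqrt{2 o} = \sqrt{2} \sqrt{o}$)
$v{\left(0 \right)} + 35 \frac{2}{-20} = \sqrt{2} \sqrt{0} + 35 \frac{2}{-20} = \sqrt{2} \cdot 0 + 35 \cdot 2 \left(- \frac{1}{20}\right) = 0 + 35 \left(- \frac{1}{10}\right) = 0 - \frac{7}{2} = - \frac{7}{2}$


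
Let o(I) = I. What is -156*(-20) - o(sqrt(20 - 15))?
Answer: 3120 - sqrt(5) ≈ 3117.8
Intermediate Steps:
-156*(-20) - o(sqrt(20 - 15)) = -156*(-20) - sqrt(20 - 15) = 3120 - sqrt(5)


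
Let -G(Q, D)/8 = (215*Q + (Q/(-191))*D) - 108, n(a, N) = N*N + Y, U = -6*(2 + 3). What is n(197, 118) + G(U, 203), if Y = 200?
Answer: 12669588/191 ≈ 66333.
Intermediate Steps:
U = -30 (U = -6*5 = -30)
n(a, N) = 200 + N² (n(a, N) = N*N + 200 = N² + 200 = 200 + N²)
G(Q, D) = 864 - 1720*Q + 8*D*Q/191 (G(Q, D) = -8*((215*Q + (Q/(-191))*D) - 108) = -8*((215*Q + (Q*(-1/191))*D) - 108) = -8*((215*Q + (-Q/191)*D) - 108) = -8*((215*Q - D*Q/191) - 108) = -8*(-108 + 215*Q - D*Q/191) = 864 - 1720*Q + 8*D*Q/191)
n(197, 118) + G(U, 203) = (200 + 118²) + (864 - 1720*(-30) + (8/191)*203*(-30)) = (200 + 13924) + (864 + 51600 - 48720/191) = 14124 + 9971904/191 = 12669588/191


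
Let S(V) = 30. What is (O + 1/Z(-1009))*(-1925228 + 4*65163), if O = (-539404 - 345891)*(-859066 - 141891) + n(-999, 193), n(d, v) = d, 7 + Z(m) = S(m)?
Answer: -33926174897781850944/23 ≈ -1.4751e+18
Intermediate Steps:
Z(m) = 23 (Z(m) = -7 + 30 = 23)
O = 886142226316 (O = (-539404 - 345891)*(-859066 - 141891) - 999 = -885295*(-1000957) - 999 = 886142227315 - 999 = 886142226316)
(O + 1/Z(-1009))*(-1925228 + 4*65163) = (886142226316 + 1/23)*(-1925228 + 4*65163) = (886142226316 + 1/23)*(-1925228 + 260652) = (20381271205269/23)*(-1664576) = -33926174897781850944/23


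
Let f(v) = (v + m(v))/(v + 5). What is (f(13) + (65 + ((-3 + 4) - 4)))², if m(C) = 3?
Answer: 320356/81 ≈ 3955.0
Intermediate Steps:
f(v) = (3 + v)/(5 + v) (f(v) = (v + 3)/(v + 5) = (3 + v)/(5 + v))
(f(13) + (65 + ((-3 + 4) - 4)))² = ((3 + 13)/(5 + 13) + (65 + ((-3 + 4) - 4)))² = (16/18 + (65 + (1 - 4)))² = ((1/18)*16 + (65 - 3))² = (8/9 + 62)² = (566/9)² = 320356/81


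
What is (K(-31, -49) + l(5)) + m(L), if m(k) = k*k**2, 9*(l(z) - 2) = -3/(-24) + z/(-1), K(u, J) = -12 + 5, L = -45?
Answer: -2187133/24 ≈ -91131.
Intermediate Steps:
K(u, J) = -7
l(z) = 145/72 - z/9 (l(z) = 2 + (-3/(-24) + z/(-1))/9 = 2 + (-3*(-1/24) + z*(-1))/9 = 2 + (1/8 - z)/9 = 2 + (1/72 - z/9) = 145/72 - z/9)
m(k) = k**3
(K(-31, -49) + l(5)) + m(L) = (-7 + (145/72 - 1/9*5)) + (-45)**3 = (-7 + (145/72 - 5/9)) - 91125 = (-7 + 35/24) - 91125 = -133/24 - 91125 = -2187133/24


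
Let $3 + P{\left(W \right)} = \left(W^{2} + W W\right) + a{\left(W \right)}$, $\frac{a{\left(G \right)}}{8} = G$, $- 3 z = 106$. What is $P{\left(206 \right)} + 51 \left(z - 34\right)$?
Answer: $82981$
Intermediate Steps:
$z = - \frac{106}{3}$ ($z = \left(- \frac{1}{3}\right) 106 = - \frac{106}{3} \approx -35.333$)
$a{\left(G \right)} = 8 G$
$P{\left(W \right)} = -3 + 2 W^{2} + 8 W$ ($P{\left(W \right)} = -3 + \left(\left(W^{2} + W W\right) + 8 W\right) = -3 + \left(\left(W^{2} + W^{2}\right) + 8 W\right) = -3 + \left(2 W^{2} + 8 W\right) = -3 + 2 W^{2} + 8 W$)
$P{\left(206 \right)} + 51 \left(z - 34\right) = \left(-3 + 2 \cdot 206^{2} + 8 \cdot 206\right) + 51 \left(- \frac{106}{3} - 34\right) = \left(-3 + 2 \cdot 42436 + 1648\right) + 51 \left(- \frac{208}{3}\right) = \left(-3 + 84872 + 1648\right) - 3536 = 86517 - 3536 = 82981$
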